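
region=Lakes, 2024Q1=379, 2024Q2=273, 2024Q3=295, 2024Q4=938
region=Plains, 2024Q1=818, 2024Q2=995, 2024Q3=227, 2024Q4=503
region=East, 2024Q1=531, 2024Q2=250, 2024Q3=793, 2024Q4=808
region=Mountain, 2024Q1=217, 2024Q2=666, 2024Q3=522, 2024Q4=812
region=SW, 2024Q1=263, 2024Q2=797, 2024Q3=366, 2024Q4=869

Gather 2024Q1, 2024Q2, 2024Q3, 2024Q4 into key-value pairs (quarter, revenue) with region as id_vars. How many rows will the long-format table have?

5 region values × 4 melted columns = 20 rows.

20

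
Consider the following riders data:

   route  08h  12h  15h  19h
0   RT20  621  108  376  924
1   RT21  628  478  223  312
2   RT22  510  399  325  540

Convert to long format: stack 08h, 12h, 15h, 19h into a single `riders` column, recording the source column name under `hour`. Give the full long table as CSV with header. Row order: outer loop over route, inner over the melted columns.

Each (route, column) pair becomes one row: 3 × 4 = 12 rows.
For example, (RT20, 08h) → riders=621.

route,hour,riders
RT20,08h,621
RT20,12h,108
RT20,15h,376
RT20,19h,924
RT21,08h,628
RT21,12h,478
RT21,15h,223
RT21,19h,312
RT22,08h,510
RT22,12h,399
RT22,15h,325
RT22,19h,540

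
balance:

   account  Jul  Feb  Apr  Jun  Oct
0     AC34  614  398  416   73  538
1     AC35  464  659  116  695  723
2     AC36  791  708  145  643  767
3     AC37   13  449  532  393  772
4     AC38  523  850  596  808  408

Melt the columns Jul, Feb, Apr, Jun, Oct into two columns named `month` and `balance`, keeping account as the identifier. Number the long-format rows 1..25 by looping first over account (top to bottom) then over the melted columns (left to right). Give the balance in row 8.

116

25 rows total (5 × 5). Row 8: index ⌊(8-1)/5⌋ = 1 into account → AC35; (8-1) mod 5 = 2 into the melted columns → Apr.
So row 8 is (AC35, Apr, 116); balance = 116.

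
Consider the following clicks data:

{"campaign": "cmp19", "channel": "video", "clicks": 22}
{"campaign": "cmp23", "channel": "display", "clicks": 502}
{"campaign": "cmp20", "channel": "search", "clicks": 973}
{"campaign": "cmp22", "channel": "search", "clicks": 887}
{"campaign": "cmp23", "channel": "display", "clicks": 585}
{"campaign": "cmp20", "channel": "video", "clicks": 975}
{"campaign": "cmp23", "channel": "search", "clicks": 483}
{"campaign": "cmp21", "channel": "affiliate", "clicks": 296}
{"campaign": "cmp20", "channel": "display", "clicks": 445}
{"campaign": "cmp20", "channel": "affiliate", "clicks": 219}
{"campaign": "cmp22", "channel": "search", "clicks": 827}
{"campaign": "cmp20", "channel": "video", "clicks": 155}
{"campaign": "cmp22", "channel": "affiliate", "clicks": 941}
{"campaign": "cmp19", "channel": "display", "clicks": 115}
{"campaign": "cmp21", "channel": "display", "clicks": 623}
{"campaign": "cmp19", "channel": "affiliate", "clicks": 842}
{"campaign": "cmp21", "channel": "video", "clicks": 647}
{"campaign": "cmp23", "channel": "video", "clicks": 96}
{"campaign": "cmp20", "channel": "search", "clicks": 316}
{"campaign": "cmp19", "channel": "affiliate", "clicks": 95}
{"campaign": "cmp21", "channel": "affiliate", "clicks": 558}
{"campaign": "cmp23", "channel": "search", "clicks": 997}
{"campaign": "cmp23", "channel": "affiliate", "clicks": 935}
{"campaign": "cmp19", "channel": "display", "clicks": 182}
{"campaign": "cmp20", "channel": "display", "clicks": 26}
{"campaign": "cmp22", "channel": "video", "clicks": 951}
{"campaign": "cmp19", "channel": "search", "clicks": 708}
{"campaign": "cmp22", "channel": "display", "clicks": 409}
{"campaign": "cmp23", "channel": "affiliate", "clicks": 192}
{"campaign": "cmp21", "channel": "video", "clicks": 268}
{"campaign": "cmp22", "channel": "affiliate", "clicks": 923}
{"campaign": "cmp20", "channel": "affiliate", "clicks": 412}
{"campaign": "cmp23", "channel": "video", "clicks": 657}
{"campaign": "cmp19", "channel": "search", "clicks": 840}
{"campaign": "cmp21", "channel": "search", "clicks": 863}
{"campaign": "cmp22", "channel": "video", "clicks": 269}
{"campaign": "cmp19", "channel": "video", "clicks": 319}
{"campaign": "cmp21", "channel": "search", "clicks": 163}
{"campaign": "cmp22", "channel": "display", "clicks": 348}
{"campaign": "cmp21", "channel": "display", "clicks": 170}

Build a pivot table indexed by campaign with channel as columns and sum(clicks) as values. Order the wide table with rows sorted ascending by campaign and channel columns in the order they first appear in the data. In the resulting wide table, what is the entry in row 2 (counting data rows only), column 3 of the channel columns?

With rows sorted ascending by campaign, row 2 is campaign=cmp20. channel columns in first-appearance order: video, display, search, affiliate; column 3 is search.
Long rows with campaign=cmp20, channel=search: 973 + 316 = 1289.

1289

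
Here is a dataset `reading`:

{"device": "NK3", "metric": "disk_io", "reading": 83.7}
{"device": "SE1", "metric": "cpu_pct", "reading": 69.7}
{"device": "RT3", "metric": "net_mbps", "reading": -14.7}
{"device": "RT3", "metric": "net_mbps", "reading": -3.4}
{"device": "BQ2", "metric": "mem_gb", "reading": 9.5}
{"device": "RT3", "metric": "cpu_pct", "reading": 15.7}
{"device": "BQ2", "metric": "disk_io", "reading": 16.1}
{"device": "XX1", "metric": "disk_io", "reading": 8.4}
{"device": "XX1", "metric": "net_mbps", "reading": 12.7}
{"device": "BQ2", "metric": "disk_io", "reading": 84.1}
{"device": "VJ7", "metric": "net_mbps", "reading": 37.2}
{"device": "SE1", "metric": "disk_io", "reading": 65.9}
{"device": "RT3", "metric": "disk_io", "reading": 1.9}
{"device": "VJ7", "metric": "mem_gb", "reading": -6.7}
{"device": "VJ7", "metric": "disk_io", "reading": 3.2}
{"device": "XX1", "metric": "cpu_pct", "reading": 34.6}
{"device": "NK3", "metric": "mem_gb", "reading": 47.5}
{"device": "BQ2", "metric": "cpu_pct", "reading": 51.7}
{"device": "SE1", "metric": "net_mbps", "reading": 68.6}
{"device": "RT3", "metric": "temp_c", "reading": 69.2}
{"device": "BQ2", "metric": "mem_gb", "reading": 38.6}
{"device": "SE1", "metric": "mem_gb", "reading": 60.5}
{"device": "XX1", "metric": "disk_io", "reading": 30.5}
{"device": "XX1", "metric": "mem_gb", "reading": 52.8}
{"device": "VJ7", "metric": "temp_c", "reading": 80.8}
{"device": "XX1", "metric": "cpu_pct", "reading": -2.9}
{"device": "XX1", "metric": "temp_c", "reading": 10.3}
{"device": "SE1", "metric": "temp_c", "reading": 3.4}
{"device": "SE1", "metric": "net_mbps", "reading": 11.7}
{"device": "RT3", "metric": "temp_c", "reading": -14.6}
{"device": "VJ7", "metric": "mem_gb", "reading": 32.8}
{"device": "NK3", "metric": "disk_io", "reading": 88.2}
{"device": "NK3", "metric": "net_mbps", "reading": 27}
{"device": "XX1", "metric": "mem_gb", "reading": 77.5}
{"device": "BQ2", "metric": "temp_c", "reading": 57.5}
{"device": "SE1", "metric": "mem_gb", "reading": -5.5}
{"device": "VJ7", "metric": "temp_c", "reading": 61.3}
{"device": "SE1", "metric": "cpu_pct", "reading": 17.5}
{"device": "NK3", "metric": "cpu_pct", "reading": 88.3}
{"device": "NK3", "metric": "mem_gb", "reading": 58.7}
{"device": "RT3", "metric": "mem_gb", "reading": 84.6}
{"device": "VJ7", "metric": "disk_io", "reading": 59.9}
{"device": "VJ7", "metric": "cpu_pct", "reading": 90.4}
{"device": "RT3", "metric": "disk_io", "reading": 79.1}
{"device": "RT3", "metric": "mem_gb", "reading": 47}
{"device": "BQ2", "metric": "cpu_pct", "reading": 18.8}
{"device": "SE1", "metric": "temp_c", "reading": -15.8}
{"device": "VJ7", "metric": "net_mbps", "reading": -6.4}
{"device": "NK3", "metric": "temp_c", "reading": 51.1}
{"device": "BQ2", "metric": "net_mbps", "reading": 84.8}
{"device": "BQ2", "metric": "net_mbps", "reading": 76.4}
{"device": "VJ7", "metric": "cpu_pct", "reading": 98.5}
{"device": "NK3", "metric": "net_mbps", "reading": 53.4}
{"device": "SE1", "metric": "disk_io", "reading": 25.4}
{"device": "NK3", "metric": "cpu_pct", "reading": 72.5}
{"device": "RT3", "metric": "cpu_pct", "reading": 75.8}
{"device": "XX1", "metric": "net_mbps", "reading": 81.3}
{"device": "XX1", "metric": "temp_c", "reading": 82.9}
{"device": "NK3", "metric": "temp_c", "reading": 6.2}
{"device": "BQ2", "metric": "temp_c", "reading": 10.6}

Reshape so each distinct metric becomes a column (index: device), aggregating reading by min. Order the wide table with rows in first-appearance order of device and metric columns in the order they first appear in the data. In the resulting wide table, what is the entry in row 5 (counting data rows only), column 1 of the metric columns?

8.4

With rows in first-appearance order of device, row 5 is device=XX1. metric columns in first-appearance order: disk_io, cpu_pct, net_mbps, mem_gb, temp_c; column 1 is disk_io.
Long rows with device=XX1, metric=disk_io: min(8.4, 30.5) = 8.4.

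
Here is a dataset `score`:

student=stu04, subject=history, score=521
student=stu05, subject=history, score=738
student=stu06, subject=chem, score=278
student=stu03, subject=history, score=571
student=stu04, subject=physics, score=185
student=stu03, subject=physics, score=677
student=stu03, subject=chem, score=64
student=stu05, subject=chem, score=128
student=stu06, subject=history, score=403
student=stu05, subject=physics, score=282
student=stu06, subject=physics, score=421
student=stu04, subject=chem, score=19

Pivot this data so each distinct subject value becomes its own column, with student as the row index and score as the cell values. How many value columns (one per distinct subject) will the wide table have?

3

3 distinct subject values: history, physics, chem.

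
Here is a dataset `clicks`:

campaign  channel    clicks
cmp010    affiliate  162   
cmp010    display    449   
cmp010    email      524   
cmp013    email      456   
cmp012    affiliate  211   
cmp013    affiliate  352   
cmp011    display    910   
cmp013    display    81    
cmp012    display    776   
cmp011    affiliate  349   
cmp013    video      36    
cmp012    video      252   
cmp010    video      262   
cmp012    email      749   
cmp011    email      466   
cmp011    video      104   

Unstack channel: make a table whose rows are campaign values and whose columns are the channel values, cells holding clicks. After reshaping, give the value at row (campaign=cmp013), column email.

456

Wide layout: rows indexed by campaign, columns are the 4 distinct channel values (affiliate, display, email, video).
Cell (campaign=cmp013, channel=email) draws from the long row where campaign=cmp013 and channel=email, which has clicks=456.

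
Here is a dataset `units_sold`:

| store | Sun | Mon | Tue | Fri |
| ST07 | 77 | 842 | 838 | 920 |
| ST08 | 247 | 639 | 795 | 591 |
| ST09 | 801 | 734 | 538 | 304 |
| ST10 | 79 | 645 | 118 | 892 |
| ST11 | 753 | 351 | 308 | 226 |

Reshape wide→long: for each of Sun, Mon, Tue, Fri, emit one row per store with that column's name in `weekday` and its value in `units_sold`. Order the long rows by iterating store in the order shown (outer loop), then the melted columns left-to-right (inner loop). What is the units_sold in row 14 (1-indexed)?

20 rows total (5 × 4). Row 14: index ⌊(14-1)/4⌋ = 3 into store → ST10; (14-1) mod 4 = 1 into the melted columns → Mon.
So row 14 is (ST10, Mon, 645); units_sold = 645.

645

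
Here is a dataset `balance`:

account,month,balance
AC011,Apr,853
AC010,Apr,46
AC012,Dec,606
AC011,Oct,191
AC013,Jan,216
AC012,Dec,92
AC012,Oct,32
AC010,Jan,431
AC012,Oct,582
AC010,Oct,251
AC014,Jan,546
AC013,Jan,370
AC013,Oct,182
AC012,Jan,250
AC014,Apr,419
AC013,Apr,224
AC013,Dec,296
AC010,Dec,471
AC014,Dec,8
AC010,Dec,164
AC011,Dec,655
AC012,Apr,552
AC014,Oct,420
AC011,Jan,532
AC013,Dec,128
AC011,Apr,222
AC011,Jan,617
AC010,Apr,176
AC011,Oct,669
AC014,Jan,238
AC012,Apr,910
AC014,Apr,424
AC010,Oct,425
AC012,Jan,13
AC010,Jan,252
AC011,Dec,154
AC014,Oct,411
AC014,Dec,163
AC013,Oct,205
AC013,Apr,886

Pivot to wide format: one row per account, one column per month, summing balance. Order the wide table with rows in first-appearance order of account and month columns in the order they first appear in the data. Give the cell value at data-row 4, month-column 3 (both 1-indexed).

With rows in first-appearance order of account, row 4 is account=AC013. month columns in first-appearance order: Apr, Dec, Oct, Jan; column 3 is Oct.
Long rows with account=AC013, month=Oct: 182 + 205 = 387.

387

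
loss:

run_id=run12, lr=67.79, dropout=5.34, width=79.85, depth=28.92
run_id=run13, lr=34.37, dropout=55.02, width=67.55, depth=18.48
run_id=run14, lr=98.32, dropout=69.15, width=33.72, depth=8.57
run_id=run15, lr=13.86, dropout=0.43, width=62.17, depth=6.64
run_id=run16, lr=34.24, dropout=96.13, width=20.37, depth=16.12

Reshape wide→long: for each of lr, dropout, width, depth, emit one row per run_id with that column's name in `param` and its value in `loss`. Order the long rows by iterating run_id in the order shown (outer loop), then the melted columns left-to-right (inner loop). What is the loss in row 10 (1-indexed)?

20 rows total (5 × 4). Row 10: index ⌊(10-1)/4⌋ = 2 into run_id → run14; (10-1) mod 4 = 1 into the melted columns → dropout.
So row 10 is (run14, dropout, 69.15); loss = 69.15.

69.15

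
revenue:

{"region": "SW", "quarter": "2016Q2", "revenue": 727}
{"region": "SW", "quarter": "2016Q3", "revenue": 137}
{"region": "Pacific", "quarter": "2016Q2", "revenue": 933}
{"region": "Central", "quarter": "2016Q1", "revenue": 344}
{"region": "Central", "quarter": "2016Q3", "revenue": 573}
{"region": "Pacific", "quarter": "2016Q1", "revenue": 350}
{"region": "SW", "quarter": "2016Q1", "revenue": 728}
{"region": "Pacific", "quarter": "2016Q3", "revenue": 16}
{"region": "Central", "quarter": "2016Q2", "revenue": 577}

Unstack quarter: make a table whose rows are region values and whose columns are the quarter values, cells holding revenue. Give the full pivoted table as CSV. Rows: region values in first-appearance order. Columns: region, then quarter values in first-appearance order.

Columns: region plus the 3 distinct quarter values (2016Q2, 2016Q3, 2016Q1).
For example, row SW column 2016Q2 takes revenue=727 from the long row (SW, 2016Q2).

region,2016Q2,2016Q3,2016Q1
SW,727,137,728
Pacific,933,16,350
Central,577,573,344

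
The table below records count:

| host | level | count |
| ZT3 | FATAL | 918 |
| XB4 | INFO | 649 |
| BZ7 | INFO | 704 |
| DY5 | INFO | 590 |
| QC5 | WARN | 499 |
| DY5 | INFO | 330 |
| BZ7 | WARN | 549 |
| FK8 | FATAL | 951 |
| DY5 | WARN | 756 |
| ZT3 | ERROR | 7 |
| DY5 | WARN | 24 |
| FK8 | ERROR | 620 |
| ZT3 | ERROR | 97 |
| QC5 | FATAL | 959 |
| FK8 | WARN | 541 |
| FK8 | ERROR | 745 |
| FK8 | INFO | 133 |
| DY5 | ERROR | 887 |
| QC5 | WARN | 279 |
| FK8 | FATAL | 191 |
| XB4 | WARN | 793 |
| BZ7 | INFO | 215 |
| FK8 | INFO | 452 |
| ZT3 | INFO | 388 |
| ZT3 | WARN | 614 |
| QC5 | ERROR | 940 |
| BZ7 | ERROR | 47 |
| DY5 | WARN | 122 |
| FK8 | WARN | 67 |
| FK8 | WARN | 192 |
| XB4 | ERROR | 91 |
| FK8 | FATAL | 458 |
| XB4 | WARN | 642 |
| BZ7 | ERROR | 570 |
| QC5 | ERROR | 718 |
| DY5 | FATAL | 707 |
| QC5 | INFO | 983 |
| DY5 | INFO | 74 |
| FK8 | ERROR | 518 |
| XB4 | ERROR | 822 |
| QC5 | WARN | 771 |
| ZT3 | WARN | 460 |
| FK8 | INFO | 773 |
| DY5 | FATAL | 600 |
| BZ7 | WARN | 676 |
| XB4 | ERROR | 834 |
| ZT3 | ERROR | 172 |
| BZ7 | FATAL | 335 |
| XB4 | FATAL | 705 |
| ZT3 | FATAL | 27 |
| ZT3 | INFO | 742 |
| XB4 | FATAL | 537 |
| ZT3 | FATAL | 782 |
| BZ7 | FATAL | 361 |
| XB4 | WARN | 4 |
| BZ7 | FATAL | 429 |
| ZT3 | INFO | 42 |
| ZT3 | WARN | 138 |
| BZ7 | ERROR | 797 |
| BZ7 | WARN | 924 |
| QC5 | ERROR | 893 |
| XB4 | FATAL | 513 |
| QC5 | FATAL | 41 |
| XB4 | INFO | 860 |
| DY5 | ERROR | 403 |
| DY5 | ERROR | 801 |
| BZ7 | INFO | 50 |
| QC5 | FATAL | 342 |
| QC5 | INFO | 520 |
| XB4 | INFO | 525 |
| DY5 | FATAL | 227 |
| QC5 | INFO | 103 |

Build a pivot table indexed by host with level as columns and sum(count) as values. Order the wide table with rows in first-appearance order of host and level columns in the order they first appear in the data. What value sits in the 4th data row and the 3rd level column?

902

With rows in first-appearance order of host, row 4 is host=DY5. level columns in first-appearance order: FATAL, INFO, WARN, ERROR; column 3 is WARN.
Long rows with host=DY5, level=WARN: 756 + 24 + 122 = 902.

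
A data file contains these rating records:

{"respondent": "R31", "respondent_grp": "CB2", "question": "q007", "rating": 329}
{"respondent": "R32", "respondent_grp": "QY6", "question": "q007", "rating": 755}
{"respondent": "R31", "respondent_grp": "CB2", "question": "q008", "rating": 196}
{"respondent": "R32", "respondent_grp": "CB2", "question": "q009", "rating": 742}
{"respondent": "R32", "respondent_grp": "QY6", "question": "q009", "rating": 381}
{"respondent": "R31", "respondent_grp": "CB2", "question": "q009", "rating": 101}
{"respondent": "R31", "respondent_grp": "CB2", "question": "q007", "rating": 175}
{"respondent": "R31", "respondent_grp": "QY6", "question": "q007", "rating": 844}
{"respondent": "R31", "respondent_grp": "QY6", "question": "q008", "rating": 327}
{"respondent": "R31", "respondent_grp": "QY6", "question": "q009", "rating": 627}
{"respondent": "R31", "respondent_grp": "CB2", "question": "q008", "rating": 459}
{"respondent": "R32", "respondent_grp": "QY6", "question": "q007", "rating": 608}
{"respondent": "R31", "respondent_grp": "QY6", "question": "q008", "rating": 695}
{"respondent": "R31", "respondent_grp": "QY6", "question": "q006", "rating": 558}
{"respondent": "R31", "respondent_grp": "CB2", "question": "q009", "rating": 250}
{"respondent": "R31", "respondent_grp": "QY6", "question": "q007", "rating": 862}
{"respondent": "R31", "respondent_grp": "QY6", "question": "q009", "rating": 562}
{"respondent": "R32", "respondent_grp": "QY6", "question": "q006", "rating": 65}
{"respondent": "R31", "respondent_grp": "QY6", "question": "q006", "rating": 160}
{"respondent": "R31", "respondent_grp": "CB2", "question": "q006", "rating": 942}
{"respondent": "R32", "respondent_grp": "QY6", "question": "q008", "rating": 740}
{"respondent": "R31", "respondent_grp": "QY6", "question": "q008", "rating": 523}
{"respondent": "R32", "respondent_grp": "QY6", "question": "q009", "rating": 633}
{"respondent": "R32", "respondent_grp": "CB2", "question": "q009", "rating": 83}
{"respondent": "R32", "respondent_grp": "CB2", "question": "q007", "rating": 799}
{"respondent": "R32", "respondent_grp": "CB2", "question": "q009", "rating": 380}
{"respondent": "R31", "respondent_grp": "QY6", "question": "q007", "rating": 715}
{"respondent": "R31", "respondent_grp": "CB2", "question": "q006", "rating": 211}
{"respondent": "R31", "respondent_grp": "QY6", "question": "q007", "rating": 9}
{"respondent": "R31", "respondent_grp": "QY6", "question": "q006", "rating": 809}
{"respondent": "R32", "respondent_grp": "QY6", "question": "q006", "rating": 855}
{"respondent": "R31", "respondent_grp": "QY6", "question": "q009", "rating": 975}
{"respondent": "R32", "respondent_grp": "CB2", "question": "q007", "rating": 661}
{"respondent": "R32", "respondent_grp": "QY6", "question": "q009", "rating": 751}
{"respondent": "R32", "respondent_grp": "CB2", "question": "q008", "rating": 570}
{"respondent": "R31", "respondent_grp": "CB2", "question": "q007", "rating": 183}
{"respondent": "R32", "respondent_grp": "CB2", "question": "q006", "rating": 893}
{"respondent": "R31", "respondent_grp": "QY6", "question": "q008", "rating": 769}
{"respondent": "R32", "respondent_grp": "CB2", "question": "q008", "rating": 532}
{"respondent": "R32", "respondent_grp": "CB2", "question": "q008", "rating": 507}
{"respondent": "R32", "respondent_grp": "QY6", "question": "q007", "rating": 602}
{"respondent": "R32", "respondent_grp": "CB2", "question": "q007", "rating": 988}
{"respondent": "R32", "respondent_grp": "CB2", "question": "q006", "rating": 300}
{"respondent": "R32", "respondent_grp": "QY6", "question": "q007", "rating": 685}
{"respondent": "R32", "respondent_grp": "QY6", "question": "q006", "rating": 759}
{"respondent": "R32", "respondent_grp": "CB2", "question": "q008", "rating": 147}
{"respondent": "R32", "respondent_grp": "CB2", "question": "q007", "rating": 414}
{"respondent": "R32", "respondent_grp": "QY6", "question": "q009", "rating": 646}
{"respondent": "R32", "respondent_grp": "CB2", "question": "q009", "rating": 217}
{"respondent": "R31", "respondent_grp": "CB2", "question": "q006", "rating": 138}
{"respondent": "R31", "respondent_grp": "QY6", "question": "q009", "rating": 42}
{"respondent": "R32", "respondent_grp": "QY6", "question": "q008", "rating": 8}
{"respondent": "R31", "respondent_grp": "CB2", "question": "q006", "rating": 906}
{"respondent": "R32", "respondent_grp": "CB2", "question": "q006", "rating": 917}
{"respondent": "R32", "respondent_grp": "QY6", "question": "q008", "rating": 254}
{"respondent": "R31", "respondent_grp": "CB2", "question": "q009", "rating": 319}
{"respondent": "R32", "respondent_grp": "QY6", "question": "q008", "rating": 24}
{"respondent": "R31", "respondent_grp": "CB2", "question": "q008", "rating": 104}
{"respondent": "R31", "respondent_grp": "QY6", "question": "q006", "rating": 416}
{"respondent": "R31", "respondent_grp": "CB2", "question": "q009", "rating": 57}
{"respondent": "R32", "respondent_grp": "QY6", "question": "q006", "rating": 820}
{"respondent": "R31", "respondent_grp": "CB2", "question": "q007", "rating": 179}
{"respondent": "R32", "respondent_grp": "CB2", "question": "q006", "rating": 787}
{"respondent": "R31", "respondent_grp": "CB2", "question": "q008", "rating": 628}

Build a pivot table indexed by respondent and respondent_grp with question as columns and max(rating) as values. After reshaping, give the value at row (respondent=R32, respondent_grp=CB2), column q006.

917

Rows with respondent=R32, respondent_grp=CB2 and question=q006: rating values are 893, 300, 917, 787.
max(893, 300, 917, 787) = 917.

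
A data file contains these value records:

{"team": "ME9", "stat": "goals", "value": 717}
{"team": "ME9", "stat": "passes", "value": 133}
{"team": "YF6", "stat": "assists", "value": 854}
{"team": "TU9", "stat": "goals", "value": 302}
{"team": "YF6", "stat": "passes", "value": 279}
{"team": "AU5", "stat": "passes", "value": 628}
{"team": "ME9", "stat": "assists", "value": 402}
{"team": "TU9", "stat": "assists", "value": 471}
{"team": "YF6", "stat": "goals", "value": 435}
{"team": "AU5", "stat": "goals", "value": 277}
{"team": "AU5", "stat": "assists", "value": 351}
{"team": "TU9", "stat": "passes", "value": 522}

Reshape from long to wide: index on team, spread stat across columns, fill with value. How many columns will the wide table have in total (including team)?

4

1 column for team plus 3 distinct stat values → 4 columns.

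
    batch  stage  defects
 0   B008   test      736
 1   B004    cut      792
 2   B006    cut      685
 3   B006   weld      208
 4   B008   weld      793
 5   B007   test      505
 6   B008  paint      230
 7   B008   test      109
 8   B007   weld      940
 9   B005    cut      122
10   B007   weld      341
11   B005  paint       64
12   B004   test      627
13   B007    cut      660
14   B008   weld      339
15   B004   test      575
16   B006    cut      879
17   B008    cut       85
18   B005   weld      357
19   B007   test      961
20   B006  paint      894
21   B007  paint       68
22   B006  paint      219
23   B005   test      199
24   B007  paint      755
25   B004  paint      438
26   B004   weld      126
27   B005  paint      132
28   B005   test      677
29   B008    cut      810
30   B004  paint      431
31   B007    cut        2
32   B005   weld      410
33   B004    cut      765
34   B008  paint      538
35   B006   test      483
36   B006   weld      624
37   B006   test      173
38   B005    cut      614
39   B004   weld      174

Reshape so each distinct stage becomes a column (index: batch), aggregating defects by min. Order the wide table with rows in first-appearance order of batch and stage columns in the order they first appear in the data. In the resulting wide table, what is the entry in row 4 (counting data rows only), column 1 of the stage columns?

With rows in first-appearance order of batch, row 4 is batch=B007. stage columns in first-appearance order: test, cut, weld, paint; column 1 is test.
Long rows with batch=B007, stage=test: min(505, 961) = 505.

505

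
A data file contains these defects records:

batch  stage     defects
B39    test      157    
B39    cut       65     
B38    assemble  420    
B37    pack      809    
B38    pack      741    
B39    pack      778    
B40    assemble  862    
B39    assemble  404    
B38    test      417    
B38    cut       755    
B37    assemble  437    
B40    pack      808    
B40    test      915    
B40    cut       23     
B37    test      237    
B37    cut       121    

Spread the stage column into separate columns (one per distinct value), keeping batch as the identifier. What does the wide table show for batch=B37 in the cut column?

121

Wide layout: rows indexed by batch, columns are the 4 distinct stage values (test, cut, assemble, pack).
Cell (batch=B37, stage=cut) draws from the long row where batch=B37 and stage=cut, which has defects=121.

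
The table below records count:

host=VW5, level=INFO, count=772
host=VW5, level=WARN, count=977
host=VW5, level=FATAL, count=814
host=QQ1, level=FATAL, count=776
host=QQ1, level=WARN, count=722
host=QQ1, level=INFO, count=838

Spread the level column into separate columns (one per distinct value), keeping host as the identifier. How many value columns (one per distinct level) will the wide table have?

3 distinct level values: FATAL, INFO, WARN.

3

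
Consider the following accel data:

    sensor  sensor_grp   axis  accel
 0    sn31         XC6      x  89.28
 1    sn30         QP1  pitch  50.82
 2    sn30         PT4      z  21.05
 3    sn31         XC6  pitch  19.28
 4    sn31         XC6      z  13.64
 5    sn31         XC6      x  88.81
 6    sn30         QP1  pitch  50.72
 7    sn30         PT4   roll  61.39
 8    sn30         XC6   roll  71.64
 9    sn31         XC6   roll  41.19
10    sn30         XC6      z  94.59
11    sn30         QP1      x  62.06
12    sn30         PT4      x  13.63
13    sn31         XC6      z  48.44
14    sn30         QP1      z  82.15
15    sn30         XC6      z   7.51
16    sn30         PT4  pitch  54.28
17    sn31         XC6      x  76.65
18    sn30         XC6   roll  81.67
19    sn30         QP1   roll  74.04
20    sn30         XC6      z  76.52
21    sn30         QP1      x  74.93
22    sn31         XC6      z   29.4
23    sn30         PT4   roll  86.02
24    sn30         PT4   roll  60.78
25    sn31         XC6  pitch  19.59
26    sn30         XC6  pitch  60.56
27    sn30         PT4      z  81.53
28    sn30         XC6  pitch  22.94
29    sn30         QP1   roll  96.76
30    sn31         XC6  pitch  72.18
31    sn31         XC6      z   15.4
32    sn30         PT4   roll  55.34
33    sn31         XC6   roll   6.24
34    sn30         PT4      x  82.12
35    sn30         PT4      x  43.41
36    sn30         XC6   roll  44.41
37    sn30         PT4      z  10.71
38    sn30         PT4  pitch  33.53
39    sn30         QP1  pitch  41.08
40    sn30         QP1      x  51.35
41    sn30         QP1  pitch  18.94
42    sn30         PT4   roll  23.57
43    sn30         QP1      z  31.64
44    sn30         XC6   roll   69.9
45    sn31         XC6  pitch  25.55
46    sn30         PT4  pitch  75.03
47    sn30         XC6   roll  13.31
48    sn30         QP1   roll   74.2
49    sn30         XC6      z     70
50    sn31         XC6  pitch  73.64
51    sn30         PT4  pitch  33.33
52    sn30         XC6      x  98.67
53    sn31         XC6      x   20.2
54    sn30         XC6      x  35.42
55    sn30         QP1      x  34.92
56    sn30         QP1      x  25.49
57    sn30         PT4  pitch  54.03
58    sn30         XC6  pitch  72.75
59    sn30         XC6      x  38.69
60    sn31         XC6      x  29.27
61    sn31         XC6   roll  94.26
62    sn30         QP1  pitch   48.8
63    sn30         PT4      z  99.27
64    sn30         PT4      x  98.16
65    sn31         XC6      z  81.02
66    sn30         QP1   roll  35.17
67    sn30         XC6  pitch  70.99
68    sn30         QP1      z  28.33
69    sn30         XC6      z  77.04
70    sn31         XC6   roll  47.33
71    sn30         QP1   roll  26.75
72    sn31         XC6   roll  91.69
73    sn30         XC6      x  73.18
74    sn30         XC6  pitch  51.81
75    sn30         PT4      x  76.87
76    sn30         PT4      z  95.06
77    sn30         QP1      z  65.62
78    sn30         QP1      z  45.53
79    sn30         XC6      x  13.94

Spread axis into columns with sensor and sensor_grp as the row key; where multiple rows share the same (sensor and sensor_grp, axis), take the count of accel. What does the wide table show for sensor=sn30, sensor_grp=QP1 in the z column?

Rows with sensor=sn30, sensor_grp=QP1 and axis=z: accel values are 82.15, 31.64, 28.33, 65.62, 45.53.
5 rows match — count = 5.

5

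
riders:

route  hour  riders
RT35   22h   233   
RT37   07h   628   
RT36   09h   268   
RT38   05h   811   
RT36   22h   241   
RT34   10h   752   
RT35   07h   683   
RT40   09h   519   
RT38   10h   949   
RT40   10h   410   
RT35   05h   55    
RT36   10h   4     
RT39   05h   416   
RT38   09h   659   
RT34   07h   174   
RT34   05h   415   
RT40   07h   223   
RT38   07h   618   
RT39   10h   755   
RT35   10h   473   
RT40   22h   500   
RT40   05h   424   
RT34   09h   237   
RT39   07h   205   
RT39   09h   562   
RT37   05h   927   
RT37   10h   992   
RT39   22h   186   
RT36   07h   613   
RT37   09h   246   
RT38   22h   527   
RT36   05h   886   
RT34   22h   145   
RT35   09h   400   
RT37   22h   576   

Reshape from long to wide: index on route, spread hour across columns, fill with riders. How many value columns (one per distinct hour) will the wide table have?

5 distinct hour values: 05h, 07h, 09h, 10h, 22h.

5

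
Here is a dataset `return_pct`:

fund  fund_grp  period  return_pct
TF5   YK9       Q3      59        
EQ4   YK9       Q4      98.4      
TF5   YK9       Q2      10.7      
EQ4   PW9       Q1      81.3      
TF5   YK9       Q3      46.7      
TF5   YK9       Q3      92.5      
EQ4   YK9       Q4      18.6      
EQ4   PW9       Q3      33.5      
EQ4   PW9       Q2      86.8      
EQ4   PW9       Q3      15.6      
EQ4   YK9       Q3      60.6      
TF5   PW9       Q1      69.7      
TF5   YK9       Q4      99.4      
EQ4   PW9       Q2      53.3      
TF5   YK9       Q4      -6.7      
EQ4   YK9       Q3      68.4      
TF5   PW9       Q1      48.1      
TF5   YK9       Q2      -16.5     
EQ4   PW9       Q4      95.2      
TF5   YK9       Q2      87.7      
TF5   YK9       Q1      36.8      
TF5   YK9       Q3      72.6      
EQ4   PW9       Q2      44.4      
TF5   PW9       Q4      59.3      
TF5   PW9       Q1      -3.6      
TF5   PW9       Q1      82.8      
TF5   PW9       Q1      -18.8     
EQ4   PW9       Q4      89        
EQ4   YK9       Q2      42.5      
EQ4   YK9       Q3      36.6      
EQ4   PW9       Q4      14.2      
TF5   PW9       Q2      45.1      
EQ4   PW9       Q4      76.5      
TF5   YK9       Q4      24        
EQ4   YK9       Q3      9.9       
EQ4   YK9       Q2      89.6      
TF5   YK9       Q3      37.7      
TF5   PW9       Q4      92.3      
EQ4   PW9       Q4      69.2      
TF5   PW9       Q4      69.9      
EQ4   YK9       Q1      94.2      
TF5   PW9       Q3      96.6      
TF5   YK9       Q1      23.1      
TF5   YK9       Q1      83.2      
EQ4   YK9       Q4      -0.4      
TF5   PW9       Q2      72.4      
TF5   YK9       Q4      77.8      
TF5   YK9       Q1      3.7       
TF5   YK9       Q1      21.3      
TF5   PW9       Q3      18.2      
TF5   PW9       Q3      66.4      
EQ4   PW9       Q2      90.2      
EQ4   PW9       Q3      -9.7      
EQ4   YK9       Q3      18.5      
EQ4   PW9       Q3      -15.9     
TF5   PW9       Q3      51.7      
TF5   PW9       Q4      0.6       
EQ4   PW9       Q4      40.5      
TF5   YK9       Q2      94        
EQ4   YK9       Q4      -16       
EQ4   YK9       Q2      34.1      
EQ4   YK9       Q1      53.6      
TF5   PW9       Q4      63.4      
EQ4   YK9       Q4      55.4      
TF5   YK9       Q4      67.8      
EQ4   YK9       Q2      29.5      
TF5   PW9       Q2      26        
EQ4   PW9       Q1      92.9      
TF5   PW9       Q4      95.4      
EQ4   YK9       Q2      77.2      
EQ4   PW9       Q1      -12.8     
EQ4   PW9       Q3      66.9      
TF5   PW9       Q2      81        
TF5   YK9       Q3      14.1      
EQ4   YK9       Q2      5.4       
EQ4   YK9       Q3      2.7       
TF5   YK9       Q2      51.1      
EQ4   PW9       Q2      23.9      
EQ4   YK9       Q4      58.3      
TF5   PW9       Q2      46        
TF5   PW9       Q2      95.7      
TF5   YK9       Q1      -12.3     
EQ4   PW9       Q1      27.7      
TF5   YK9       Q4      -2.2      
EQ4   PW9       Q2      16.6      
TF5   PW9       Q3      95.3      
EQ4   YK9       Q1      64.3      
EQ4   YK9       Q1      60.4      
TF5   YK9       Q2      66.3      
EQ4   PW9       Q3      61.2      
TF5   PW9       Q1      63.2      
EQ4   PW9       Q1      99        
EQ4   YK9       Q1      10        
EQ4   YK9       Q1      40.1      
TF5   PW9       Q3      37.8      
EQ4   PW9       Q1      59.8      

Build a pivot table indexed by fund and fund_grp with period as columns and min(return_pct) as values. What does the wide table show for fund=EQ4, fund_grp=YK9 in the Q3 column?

2.7

Rows with fund=EQ4, fund_grp=YK9 and period=Q3: return_pct values are 60.6, 68.4, 36.6, 9.9, 18.5, 2.7.
min(60.6, 68.4, 36.6, 9.9, 18.5, 2.7) = 2.7.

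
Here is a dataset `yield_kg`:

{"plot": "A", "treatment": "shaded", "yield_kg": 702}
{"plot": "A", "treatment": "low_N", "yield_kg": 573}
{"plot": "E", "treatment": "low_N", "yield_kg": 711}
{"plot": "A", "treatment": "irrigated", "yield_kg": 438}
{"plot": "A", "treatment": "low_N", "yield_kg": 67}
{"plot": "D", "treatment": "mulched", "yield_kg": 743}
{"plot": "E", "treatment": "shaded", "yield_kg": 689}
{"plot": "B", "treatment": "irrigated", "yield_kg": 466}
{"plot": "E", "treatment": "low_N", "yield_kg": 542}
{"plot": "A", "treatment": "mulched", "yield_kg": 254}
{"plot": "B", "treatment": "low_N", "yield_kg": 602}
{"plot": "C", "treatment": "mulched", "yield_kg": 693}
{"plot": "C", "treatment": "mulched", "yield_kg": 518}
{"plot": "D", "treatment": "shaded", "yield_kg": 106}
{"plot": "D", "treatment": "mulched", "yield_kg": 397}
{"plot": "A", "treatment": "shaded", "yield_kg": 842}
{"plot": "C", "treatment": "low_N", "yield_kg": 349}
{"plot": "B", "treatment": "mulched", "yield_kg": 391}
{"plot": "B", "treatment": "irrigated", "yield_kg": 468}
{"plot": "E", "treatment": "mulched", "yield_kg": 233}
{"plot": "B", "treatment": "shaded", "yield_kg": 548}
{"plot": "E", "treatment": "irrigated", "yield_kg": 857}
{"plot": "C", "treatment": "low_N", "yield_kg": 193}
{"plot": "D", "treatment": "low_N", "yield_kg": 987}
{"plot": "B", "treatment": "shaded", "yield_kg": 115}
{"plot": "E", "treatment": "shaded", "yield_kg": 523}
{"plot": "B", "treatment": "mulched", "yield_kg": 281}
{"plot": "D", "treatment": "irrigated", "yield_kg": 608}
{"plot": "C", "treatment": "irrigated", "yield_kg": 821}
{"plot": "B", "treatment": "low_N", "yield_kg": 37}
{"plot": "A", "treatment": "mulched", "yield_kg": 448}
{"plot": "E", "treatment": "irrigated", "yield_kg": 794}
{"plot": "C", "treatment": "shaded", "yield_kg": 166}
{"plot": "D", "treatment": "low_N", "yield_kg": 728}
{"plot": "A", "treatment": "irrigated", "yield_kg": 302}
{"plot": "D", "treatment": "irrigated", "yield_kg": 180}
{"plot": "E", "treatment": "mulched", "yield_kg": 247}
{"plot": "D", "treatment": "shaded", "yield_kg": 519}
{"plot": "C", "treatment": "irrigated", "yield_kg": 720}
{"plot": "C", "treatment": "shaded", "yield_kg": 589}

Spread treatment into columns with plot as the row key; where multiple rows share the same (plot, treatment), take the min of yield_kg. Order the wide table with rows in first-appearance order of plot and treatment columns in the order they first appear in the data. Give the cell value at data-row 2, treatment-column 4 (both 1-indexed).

233

With rows in first-appearance order of plot, row 2 is plot=E. treatment columns in first-appearance order: shaded, low_N, irrigated, mulched; column 4 is mulched.
Long rows with plot=E, treatment=mulched: min(233, 247) = 233.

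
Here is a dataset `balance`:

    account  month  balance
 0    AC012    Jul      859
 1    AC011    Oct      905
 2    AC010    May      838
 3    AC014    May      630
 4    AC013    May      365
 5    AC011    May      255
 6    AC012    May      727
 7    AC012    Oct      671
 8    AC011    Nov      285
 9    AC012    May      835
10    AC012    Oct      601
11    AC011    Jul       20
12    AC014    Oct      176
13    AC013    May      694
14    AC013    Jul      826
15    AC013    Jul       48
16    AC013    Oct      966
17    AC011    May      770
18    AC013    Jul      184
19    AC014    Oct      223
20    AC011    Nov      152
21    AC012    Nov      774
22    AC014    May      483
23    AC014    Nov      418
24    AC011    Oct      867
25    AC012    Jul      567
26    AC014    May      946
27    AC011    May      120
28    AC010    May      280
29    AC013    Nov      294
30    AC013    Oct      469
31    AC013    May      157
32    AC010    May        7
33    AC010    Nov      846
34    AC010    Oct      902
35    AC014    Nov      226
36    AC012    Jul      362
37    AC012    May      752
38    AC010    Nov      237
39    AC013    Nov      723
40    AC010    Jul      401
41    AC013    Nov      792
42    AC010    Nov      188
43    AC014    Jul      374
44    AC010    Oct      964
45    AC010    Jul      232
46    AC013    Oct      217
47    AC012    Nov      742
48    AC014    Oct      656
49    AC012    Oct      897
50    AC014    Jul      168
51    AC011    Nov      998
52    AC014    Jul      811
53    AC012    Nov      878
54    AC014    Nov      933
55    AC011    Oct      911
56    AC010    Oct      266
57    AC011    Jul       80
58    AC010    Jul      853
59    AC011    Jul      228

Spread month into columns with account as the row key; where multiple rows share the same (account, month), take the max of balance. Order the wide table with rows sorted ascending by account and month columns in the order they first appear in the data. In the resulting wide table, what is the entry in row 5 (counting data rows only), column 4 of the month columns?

With rows sorted ascending by account, row 5 is account=AC014. month columns in first-appearance order: Jul, Oct, May, Nov; column 4 is Nov.
Long rows with account=AC014, month=Nov: max(418, 226, 933) = 933.

933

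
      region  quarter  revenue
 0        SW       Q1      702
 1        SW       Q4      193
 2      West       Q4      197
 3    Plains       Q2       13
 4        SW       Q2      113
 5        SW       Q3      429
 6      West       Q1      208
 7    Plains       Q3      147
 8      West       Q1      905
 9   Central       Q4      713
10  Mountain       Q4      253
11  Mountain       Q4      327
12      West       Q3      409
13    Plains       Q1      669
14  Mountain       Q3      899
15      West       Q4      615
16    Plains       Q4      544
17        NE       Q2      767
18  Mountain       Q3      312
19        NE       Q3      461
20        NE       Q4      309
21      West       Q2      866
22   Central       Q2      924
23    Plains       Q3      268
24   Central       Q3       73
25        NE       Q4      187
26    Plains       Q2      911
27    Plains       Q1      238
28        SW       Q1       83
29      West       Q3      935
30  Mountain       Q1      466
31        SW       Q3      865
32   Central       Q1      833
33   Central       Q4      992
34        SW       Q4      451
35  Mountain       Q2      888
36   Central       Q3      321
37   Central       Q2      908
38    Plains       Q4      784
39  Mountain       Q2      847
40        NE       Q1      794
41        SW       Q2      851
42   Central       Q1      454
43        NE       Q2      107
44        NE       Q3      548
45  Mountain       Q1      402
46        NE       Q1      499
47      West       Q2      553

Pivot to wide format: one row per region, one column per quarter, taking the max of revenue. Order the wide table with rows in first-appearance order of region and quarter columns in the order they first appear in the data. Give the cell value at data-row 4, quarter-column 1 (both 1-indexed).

833

With rows in first-appearance order of region, row 4 is region=Central. quarter columns in first-appearance order: Q1, Q4, Q2, Q3; column 1 is Q1.
Long rows with region=Central, quarter=Q1: max(833, 454) = 833.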